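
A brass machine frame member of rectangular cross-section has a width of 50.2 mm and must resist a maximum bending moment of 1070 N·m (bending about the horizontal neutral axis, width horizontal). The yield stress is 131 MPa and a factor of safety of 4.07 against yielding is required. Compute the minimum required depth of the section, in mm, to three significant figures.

σ_allow = 131/4.07 = 32.19 MPa.
For a rectangular section σ = 6M/(bh²), so h² = 6M/(b σ_allow) = 6×1070000/(50.2×32.19) = 3973 mm².
h = 63.03 mm.

h = 63.0 mm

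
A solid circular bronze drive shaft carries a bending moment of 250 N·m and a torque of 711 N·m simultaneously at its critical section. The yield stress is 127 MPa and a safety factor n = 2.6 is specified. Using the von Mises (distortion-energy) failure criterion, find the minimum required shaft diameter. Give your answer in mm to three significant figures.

d = 51.7 mm

σ_allow = σ_y/n = 127/2.6 = 48.85 MPa.
For a solid shaft σ_b = 32M/(πd³) and τ = 16T/(πd³), so the von Mises stress is σ' = (16/πd³)·√(4M²+3T²).
√(4M²+3T²) = √(4×(250000)² + 3×(711000)²) = 1.329×10^6 N·mm.
d³ = 16×1.329×10^6/(π×48.85) = 138600 mm³.
d = 51.75 mm.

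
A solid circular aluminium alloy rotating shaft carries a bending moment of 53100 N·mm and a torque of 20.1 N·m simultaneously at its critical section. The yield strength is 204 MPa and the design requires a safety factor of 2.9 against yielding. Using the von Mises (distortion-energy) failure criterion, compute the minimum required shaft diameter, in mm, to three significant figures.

σ_allow = σ_y/n = 204/2.9 = 70.34 MPa.
For a solid shaft σ_b = 32M/(πd³) and τ = 16T/(πd³), so the von Mises stress is σ' = (16/πd³)·√(4M²+3T²).
√(4M²+3T²) = √(4×(53100)² + 3×(20100)²) = 111800 N·mm.
d³ = 16×111800/(π×70.34) = 8091 mm³.
d = 20.08 mm.

d = 20.1 mm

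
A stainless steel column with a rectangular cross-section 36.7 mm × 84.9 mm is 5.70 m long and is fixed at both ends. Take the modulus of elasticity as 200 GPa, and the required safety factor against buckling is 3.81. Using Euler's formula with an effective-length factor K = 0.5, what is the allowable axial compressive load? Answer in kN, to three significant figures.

Buckling occurs about the weak axis: I_min = h·b³/12 = 84.9×36.7³/12 = 349700 mm⁴ (b = 36.7 mm is the smaller dimension).
Effective length L_e = KL = 0.5×5.70 m = 2850 mm.
Euler critical load P_cr = π²EI/L_e² = π²×200000×349700/2850² = 84990 N.
P_allow = P_cr/n = 84990/3.81 = 22310 N.

P_allow = 22.3 kN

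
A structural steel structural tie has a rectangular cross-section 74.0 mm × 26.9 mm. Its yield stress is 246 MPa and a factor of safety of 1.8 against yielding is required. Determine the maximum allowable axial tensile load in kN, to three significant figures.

F_allow = 272 kN

σ_allow = 246/1.8 = 136.7 MPa.
A = 74.0×26.9 = 1991 mm².
F_allow = σ_allow × A = 136.7×1991 = 272000 N.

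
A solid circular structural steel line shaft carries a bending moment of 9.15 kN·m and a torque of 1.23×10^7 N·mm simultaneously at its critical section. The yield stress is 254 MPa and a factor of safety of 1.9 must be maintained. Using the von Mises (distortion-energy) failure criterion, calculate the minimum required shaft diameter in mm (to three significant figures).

σ_allow = σ_y/n = 254/1.9 = 133.7 MPa.
For a solid shaft σ_b = 32M/(πd³) and τ = 16T/(πd³), so the von Mises stress is σ' = (16/πd³)·√(4M²+3T²).
√(4M²+3T²) = √(4×(9.150×10^6)² + 3×(1.230×10^7)²) = 2.808×10^7 N·mm.
d³ = 16×2.808×10^7/(π×133.7) = 1.070×10^6 mm³.
d = 102.3 mm.

d = 102 mm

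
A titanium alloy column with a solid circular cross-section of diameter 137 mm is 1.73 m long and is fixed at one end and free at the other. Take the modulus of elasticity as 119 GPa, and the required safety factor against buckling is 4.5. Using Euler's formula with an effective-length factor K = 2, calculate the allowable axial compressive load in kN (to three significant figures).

P_allow = 377 kN

I = πd⁴/64 = π×137⁴/64 = 1.729×10^7 mm⁴.
Effective length L_e = KL = 2×1.73 m = 3460 mm.
Euler critical load P_cr = π²EI/L_e² = π²×119000×1.729×10^7/3460² = 1.696×10^6 N.
P_allow = P_cr/n = 1.696×10^6/4.5 = 377000 N.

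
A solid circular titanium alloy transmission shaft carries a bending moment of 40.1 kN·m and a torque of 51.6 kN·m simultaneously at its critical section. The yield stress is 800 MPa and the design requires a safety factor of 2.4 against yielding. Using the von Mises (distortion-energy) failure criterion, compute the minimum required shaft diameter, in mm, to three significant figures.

σ_allow = σ_y/n = 800/2.4 = 333.3 MPa.
For a solid shaft σ_b = 32M/(πd³) and τ = 16T/(πd³), so the von Mises stress is σ' = (16/πd³)·√(4M²+3T²).
√(4M²+3T²) = √(4×(4.010×10^7)² + 3×(5.160×10^7)²) = 1.201×10^8 N·mm.
d³ = 16×1.201×10^8/(π×333.3) = 1.835×10^6 mm³.
d = 122.4 mm.

d = 122 mm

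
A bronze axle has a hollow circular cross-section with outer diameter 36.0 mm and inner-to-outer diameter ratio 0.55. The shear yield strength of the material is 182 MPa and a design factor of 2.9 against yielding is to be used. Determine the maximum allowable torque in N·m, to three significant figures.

T_allow = 522 N·m

τ_allow = 182/2.9 = 62.76 MPa.
For a hollow shaft T_allow = τ_allow·πd_o³(1−k⁴)/16 with 1−k⁴ = 0.9085, so πd_o³(1−k⁴)/16 = 8323 mm³.
T_allow = 62.76×8323 = 522300 N·mm = 522.3 N·m.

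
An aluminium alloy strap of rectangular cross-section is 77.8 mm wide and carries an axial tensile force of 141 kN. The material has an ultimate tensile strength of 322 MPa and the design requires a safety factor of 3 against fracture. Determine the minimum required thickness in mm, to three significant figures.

σ_allow = 322/3 = 107.3 MPa.
Required area A = F/σ_allow = 141000/107.3 = 1314 mm².
t = A/w = 1314/77.8 = 16.89 mm.

t = 16.9 mm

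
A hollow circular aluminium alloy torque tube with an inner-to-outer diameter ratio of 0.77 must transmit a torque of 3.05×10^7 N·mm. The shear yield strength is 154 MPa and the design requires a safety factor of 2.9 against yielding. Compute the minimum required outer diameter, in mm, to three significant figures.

τ_allow = 154/2.9 = 53.10 MPa.
For a hollow shaft τ = 16T/[πd_o³(1−k⁴)] with k = 0.77, so 1−k⁴ = 0.6485.
d_o³ = 16T/[π τ_allow (1−k⁴)] = 16×3.0500×10^7/(π×53.10×0.6485) = 4.511×10^6 mm³.
d_o = 165.2 mm.

d_o = 165 mm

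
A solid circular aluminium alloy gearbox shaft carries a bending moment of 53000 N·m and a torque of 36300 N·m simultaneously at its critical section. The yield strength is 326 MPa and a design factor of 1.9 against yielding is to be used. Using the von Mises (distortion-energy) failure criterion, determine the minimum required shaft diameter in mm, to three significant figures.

σ_allow = σ_y/n = 326/1.9 = 171.6 MPa.
For a solid shaft σ_b = 32M/(πd³) and τ = 16T/(πd³), so the von Mises stress is σ' = (16/πd³)·√(4M²+3T²).
√(4M²+3T²) = √(4×(5.300×10^7)² + 3×(3.630×10^7)²) = 1.232×10^8 N·mm.
d³ = 16×1.232×10^8/(π×171.6) = 3.658×10^6 mm³.
d = 154.1 mm.

d = 154 mm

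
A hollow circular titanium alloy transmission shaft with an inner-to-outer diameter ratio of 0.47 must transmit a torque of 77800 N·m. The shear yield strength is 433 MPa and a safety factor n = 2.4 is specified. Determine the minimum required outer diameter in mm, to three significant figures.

τ_allow = 433/2.4 = 180.4 MPa.
For a hollow shaft τ = 16T/[πd_o³(1−k⁴)] with k = 0.47, so 1−k⁴ = 0.9512.
d_o³ = 16T/[π τ_allow (1−k⁴)] = 16×7.7800×10^7/(π×180.4×0.9512) = 2.309×10^6 mm³.
d_o = 132.2 mm.

d_o = 132 mm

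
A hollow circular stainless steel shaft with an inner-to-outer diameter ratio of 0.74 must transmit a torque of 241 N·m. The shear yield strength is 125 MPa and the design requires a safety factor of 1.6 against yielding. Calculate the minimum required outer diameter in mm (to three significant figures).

τ_allow = 125/1.6 = 78.12 MPa.
For a hollow shaft τ = 16T/[πd_o³(1−k⁴)] with k = 0.74, so 1−k⁴ = 0.7001.
d_o³ = 16T/[π τ_allow (1−k⁴)] = 16×241000/(π×78.12×0.7001) = 22440 mm³.
d_o = 28.21 mm.

d_o = 28.2 mm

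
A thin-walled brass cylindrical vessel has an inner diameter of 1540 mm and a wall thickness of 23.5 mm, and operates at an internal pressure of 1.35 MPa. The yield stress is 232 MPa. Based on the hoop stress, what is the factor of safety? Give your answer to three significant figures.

n = 5.24

σ_h = pD/(2t) = 1.35×1540/(2×23.5) = 44.23 MPa.
n = 232/44.23 = 5.245.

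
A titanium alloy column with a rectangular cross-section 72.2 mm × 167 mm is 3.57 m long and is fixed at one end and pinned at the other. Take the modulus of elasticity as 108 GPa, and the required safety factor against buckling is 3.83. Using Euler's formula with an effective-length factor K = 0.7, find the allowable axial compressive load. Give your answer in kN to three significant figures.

P_allow = 233 kN

Buckling occurs about the weak axis: I_min = h·b³/12 = 167×72.2³/12 = 5.238×10^6 mm⁴ (b = 72.2 mm is the smaller dimension).
Effective length L_e = KL = 0.7×3.57 m = 2499 mm.
Euler critical load P_cr = π²EI/L_e² = π²×108000×5.238×10^6/2499² = 894000 N.
P_allow = P_cr/n = 894000/3.83 = 233400 N.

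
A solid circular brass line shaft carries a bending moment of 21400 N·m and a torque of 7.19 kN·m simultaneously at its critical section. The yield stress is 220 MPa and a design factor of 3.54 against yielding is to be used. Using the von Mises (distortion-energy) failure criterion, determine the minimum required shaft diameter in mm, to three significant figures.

σ_allow = σ_y/n = 220/3.54 = 62.15 MPa.
For a solid shaft σ_b = 32M/(πd³) and τ = 16T/(πd³), so the von Mises stress is σ' = (16/πd³)·√(4M²+3T²).
√(4M²+3T²) = √(4×(2.140×10^7)² + 3×(7.190×10^6)²) = 4.457×10^7 N·mm.
d³ = 16×4.457×10^7/(π×62.15) = 3.653×10^6 mm³.
d = 154.0 mm.

d = 154 mm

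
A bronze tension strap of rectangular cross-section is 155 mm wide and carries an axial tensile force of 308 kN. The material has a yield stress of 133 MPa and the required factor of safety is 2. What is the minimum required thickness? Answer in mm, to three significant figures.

σ_allow = 133/2 = 66.50 MPa.
Required area A = F/σ_allow = 308000/66.50 = 4632 mm².
t = A/w = 4632/155 = 29.88 mm.

t = 29.9 mm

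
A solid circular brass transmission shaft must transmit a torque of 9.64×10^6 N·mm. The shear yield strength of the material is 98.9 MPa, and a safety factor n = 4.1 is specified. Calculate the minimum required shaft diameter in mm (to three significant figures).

Allowable shear stress τ_allow = 98.9/4.1 = 24.12 MPa.
For a solid shaft τ = 16T/(πd³), so d³ = 16T/(π τ_allow) = 16×9640000/(π×24.12) = 2.035×10^6 mm³.
d = (2.035×10^6)^(1/3) = 126.7 mm.

d = 127 mm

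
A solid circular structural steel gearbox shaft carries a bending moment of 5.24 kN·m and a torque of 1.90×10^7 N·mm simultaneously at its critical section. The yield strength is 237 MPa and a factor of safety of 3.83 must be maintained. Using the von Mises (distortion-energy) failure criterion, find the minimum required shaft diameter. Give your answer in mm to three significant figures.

d = 142 mm

σ_allow = σ_y/n = 237/3.83 = 61.88 MPa.
For a solid shaft σ_b = 32M/(πd³) and τ = 16T/(πd³), so the von Mises stress is σ' = (16/πd³)·√(4M²+3T²).
√(4M²+3T²) = √(4×(5.240×10^6)² + 3×(1.900×10^7)²) = 3.454×10^7 N·mm.
d³ = 16×3.454×10^7/(π×61.88) = 2.843×10^6 mm³.
d = 141.7 mm.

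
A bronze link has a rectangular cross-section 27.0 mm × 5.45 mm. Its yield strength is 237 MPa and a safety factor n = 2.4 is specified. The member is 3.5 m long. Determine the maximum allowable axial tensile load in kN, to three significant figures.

σ_allow = 237/2.4 = 98.75 MPa.
A = 27.0×5.45 = 147.2 mm².
F_allow = σ_allow × A = 98.75×147.2 = 14530 N.

F_allow = 14.5 kN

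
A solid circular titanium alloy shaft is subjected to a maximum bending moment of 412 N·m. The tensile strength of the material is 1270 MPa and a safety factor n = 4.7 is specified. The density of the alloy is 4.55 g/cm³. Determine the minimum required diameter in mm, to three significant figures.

σ_allow = 1270/4.7 = 270.2 MPa.
For a solid circular section σ = 32M/(πd³), so d³ = 32M/(π σ_allow) = 32×412000/(π×270.2) = 15530 mm³.
d = 24.95 mm.

d = 24.9 mm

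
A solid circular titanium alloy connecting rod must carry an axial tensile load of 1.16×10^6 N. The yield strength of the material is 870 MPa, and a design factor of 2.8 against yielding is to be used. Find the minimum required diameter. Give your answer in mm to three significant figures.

Allowable stress σ_allow = 870/2.8 = 310.7 MPa.
Required area A = F/σ_allow = 1160000/310.7 = 3733 mm².
A = πd²/4 → d = √(4A/π) = 68.95 mm.

d = 68.9 mm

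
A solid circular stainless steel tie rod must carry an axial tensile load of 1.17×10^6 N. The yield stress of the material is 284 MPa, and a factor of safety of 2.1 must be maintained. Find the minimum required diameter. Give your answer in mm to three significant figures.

Allowable stress σ_allow = 284/2.1 = 135.2 MPa.
Required area A = F/σ_allow = 1170000/135.2 = 8651 mm².
A = πd²/4 → d = √(4A/π) = 105.0 mm.

d = 105 mm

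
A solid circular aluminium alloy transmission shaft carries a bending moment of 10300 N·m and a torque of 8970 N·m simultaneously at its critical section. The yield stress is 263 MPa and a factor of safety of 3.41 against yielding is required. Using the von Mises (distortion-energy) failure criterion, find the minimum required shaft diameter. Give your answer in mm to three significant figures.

d = 119 mm

σ_allow = σ_y/n = 263/3.41 = 77.13 MPa.
For a solid shaft σ_b = 32M/(πd³) and τ = 16T/(πd³), so the von Mises stress is σ' = (16/πd³)·√(4M²+3T²).
√(4M²+3T²) = √(4×(1.030×10^7)² + 3×(8.970×10^6)²) = 2.580×10^7 N·mm.
d³ = 16×2.580×10^7/(π×77.13) = 1.704×10^6 mm³.
d = 119.4 mm.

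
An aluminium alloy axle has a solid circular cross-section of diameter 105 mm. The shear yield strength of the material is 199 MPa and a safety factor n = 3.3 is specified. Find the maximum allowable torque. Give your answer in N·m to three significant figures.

T_allow = 13700 N·m

τ_allow = 199/3.3 = 60.30 MPa.
For a solid shaft T_allow = τ_allow·πd³/16; πd³/16 = π×105³/16 = 227300 mm³.
T_allow = 60.30×227300 = 1.371×10^7 N·mm = 13710 N·m.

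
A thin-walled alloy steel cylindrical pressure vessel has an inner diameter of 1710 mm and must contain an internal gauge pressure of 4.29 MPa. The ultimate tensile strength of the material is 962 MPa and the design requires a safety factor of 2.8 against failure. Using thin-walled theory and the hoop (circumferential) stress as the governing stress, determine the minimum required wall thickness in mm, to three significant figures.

σ_allow = 962/2.8 = 343.6 MPa.
Hoop stress σ_h = pD/(2t), so t = pD/(2σ_allow) = 4.29×1710/(2×343.6) = 10.68 mm.

t = 10.7 mm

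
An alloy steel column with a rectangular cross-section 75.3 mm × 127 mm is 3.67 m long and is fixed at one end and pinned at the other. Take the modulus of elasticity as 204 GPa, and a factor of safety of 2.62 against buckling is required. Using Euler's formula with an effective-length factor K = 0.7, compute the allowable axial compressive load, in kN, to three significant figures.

Buckling occurs about the weak axis: I_min = h·b³/12 = 127×75.3³/12 = 4.519×10^6 mm⁴ (b = 75.3 mm is the smaller dimension).
Effective length L_e = KL = 0.7×3.67 m = 2569 mm.
Euler critical load P_cr = π²EI/L_e² = π²×204000×4.519×10^6/2569² = 1.379×10^6 N.
P_allow = P_cr/n = 1.379×10^6/2.62 = 526100 N.

P_allow = 526 kN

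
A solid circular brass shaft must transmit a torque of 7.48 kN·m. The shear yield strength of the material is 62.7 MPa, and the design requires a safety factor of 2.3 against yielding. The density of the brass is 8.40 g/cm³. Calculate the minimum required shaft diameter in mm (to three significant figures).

d = 112 mm

Allowable shear stress τ_allow = 62.7/2.3 = 27.26 MPa.
For a solid shaft τ = 16T/(πd³), so d³ = 16T/(π τ_allow) = 16×7480000/(π×27.26) = 1.397×10^6 mm³.
d = (1.397×10^6)^(1/3) = 111.8 mm.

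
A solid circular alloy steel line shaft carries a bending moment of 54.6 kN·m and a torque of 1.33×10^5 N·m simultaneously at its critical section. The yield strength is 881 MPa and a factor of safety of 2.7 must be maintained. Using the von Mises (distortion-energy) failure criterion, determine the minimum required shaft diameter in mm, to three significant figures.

σ_allow = σ_y/n = 881/2.7 = 326.3 MPa.
For a solid shaft σ_b = 32M/(πd³) and τ = 16T/(πd³), so the von Mises stress is σ' = (16/πd³)·√(4M²+3T²).
√(4M²+3T²) = √(4×(5.460×10^7)² + 3×(1.330×10^8)²) = 2.549×10^8 N·mm.
d³ = 16×2.549×10^8/(π×326.3) = 3.979×10^6 mm³.
d = 158.5 mm.

d = 158 mm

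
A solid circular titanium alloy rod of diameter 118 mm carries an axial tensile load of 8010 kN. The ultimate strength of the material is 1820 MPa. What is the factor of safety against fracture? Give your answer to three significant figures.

n = 2.48

A = πd²/4 = 10940 mm².
σ = F/A = 8010000/10940 = 732.5 MPa.
n = 1820/732.5 = 2.485.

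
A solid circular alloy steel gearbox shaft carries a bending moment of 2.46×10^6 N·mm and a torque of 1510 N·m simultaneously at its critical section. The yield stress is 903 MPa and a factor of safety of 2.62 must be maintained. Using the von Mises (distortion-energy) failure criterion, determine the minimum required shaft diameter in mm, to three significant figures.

σ_allow = σ_y/n = 903/2.62 = 344.7 MPa.
For a solid shaft σ_b = 32M/(πd³) and τ = 16T/(πd³), so the von Mises stress is σ' = (16/πd³)·√(4M²+3T²).
√(4M²+3T²) = √(4×(2.460×10^6)² + 3×(1.510×10^6)²) = 5.572×10^6 N·mm.
d³ = 16×5.572×10^6/(π×344.7) = 82340 mm³.
d = 43.50 mm.

d = 43.5 mm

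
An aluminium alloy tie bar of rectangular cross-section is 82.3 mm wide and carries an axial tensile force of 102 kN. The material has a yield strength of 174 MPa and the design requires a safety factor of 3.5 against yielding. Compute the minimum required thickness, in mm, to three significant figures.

σ_allow = 174/3.5 = 49.71 MPa.
Required area A = F/σ_allow = 102000/49.71 = 2052 mm².
t = A/w = 2052/82.3 = 24.93 mm.

t = 24.9 mm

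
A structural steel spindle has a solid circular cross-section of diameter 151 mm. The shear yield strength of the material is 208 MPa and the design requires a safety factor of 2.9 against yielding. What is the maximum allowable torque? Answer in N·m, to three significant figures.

τ_allow = 208/2.9 = 71.72 MPa.
For a solid shaft T_allow = τ_allow·πd³/16; πd³/16 = π×151³/16 = 676000 mm³.
T_allow = 71.72×676000 = 4.849×10^7 N·mm = 48490 N·m.

T_allow = 48500 N·m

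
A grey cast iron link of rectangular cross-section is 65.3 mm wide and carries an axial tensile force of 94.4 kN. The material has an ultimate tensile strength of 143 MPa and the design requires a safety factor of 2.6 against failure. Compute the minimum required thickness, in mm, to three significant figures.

σ_allow = 143/2.6 = 55.00 MPa.
Required area A = F/σ_allow = 94400/55.00 = 1716 mm².
t = A/w = 1716/65.3 = 26.28 mm.

t = 26.3 mm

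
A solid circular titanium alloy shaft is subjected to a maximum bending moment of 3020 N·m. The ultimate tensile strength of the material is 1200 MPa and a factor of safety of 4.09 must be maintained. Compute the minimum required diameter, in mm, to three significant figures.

d = 47.2 mm

σ_allow = 1200/4.09 = 293.4 MPa.
For a solid circular section σ = 32M/(πd³), so d³ = 32M/(π σ_allow) = 32×3020000/(π×293.4) = 104800 mm³.
d = 47.15 mm.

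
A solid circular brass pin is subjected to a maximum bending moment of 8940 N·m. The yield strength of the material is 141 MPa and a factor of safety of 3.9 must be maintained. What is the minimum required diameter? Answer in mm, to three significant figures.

d = 136 mm

σ_allow = 141/3.9 = 36.15 MPa.
For a solid circular section σ = 32M/(πd³), so d³ = 32M/(π σ_allow) = 32×8940000/(π×36.15) = 2.519×10^6 mm³.
d = 136.1 mm.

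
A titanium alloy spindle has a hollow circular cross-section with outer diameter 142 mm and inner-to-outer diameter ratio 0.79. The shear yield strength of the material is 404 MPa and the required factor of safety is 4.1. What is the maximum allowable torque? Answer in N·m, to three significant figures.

τ_allow = 404/4.1 = 98.54 MPa.
For a hollow shaft T_allow = τ_allow·πd_o³(1−k⁴)/16 with 1−k⁴ = 0.6105, so πd_o³(1−k⁴)/16 = 343200 mm³.
T_allow = 98.54×343200 = 3.382×10^7 N·mm = 33820 N·m.

T_allow = 33800 N·m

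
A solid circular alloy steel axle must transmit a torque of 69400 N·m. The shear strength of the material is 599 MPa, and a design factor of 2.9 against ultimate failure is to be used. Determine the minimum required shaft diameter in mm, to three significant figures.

d = 120 mm

Allowable shear stress τ_allow = 599/2.9 = 206.6 MPa.
For a solid shaft τ = 16T/(πd³), so d³ = 16T/(π τ_allow) = 16×6.9400×10^7/(π×206.6) = 1.711×10^6 mm³.
d = (1.711×10^6)^(1/3) = 119.6 mm.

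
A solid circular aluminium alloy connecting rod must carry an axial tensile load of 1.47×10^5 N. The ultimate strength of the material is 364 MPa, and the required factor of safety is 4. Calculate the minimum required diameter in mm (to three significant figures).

d = 45.4 mm

Allowable stress σ_allow = 364/4 = 91.00 MPa.
Required area A = F/σ_allow = 147000/91.00 = 1615 mm².
A = πd²/4 → d = √(4A/π) = 45.35 mm.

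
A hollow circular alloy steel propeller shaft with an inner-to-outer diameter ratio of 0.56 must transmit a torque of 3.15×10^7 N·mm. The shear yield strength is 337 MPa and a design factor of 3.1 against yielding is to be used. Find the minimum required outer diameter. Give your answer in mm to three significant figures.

τ_allow = 337/3.1 = 108.7 MPa.
For a hollow shaft τ = 16T/[πd_o³(1−k⁴)] with k = 0.56, so 1−k⁴ = 0.9017.
d_o³ = 16T/[π τ_allow (1−k⁴)] = 16×3.1500×10^7/(π×108.7×0.9017) = 1.637×10^6 mm³.
d_o = 117.8 mm.

d_o = 118 mm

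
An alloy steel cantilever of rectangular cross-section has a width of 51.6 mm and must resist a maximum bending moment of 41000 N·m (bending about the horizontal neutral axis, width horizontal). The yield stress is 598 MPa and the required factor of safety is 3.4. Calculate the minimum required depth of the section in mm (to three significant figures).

σ_allow = 598/3.4 = 175.9 MPa.
For a rectangular section σ = 6M/(bh²), so h² = 6M/(b σ_allow) = 6×4.1000×10^7/(51.6×175.9) = 27110 mm².
h = 164.6 mm.

h = 165 mm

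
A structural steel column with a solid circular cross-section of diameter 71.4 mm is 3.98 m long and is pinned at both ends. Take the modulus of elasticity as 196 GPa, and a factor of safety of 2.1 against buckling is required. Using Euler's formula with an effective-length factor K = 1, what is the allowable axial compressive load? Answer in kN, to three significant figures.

P_allow = 74.2 kN

I = πd⁴/64 = π×71.4⁴/64 = 1.276×10^6 mm⁴.
Effective length L_e = KL = 1×3.98 m = 3980 mm.
Euler critical load P_cr = π²EI/L_e² = π²×196000×1.276×10^6/3980² = 155800 N.
P_allow = P_cr/n = 155800/2.1 = 74190 N.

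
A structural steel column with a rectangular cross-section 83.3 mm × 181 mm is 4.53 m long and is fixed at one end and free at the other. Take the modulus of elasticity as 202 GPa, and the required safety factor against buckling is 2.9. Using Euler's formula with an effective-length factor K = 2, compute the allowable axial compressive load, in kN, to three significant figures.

P_allow = 73.0 kN

Buckling occurs about the weak axis: I_min = h·b³/12 = 181×83.3³/12 = 8.718×10^6 mm⁴ (b = 83.3 mm is the smaller dimension).
Effective length L_e = KL = 2×4.53 m = 9060 mm.
Euler critical load P_cr = π²EI/L_e² = π²×202000×8.718×10^6/9060² = 211800 N.
P_allow = P_cr/n = 211800/2.9 = 73020 N.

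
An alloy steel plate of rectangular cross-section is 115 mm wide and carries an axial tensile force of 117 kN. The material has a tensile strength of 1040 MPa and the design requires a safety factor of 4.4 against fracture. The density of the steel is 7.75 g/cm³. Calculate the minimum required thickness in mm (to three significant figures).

σ_allow = 1040/4.4 = 236.4 MPa.
Required area A = F/σ_allow = 117000/236.4 = 495.0 mm².
t = A/w = 495.0/115 = 4.304 mm.

t = 4.30 mm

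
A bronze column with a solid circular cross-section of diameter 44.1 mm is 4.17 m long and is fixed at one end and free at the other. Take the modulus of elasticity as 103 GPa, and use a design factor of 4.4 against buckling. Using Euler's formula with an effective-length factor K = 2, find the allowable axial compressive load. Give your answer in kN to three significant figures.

P_allow = 0.617 kN

I = πd⁴/64 = π×44.1⁴/64 = 185700 mm⁴.
Effective length L_e = KL = 2×4.17 m = 8340 mm.
Euler critical load P_cr = π²EI/L_e² = π²×103000×185700/8340² = 2713 N.
P_allow = P_cr/n = 2713/4.4 = 616.7 N.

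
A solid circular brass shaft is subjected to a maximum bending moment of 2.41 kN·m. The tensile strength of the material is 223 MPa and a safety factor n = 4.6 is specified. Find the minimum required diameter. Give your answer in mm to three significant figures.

σ_allow = 223/4.6 = 48.48 MPa.
For a solid circular section σ = 32M/(πd³), so d³ = 32M/(π σ_allow) = 32×2410000/(π×48.48) = 506400 mm³.
d = 79.71 mm.

d = 79.7 mm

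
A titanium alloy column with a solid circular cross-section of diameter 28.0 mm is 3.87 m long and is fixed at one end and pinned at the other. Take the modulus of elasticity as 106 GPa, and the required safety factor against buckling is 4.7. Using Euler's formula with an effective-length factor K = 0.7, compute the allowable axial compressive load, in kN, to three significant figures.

P_allow = 0.915 kN

I = πd⁴/64 = π×28.0⁴/64 = 30170 mm⁴.
Effective length L_e = KL = 0.7×3.87 m = 2709 mm.
Euler critical load P_cr = π²EI/L_e² = π²×106000×30170/2709² = 4301 N.
P_allow = P_cr/n = 4301/4.7 = 915.1 N.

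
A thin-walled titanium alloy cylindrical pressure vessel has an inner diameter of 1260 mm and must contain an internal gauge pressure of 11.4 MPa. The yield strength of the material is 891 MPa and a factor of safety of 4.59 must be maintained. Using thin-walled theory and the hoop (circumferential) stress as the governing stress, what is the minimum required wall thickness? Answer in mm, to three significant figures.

σ_allow = 891/4.59 = 194.1 MPa.
Hoop stress σ_h = pD/(2t), so t = pD/(2σ_allow) = 11.4×1260/(2×194.1) = 37.00 mm.

t = 37.0 mm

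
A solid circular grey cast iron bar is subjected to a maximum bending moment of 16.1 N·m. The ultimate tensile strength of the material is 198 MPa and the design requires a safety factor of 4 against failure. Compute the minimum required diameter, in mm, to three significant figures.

d = 14.9 mm

σ_allow = 198/4 = 49.50 MPa.
For a solid circular section σ = 32M/(πd³), so d³ = 32M/(π σ_allow) = 32×16100/(π×49.50) = 3313 mm³.
d = 14.91 mm.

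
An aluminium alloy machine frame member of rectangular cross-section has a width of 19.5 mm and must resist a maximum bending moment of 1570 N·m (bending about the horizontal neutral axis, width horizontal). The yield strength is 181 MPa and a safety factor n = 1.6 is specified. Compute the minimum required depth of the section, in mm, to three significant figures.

h = 65.3 mm

σ_allow = 181/1.6 = 113.1 MPa.
For a rectangular section σ = 6M/(bh²), so h² = 6M/(b σ_allow) = 6×1570000/(19.5×113.1) = 4270 mm².
h = 65.35 mm.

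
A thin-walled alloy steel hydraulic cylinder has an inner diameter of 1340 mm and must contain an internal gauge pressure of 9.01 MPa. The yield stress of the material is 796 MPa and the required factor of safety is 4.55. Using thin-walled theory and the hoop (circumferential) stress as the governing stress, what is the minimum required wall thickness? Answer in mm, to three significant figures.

σ_allow = 796/4.55 = 174.9 MPa.
Hoop stress σ_h = pD/(2t), so t = pD/(2σ_allow) = 9.01×1340/(2×174.9) = 34.51 mm.

t = 34.5 mm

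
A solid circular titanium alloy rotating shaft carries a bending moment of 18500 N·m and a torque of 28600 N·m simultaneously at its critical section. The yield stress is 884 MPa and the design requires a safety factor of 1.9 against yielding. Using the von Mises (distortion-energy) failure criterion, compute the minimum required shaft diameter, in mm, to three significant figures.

d = 87.8 mm

σ_allow = σ_y/n = 884/1.9 = 465.3 MPa.
For a solid shaft σ_b = 32M/(πd³) and τ = 16T/(πd³), so the von Mises stress is σ' = (16/πd³)·√(4M²+3T²).
√(4M²+3T²) = √(4×(1.850×10^7)² + 3×(2.860×10^7)²) = 6.183×10^7 N·mm.
d³ = 16×6.183×10^7/(π×465.3) = 676800 mm³.
d = 87.80 mm.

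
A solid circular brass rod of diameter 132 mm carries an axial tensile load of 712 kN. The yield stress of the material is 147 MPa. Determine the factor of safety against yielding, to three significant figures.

A = πd²/4 = 13680 mm².
σ = F/A = 712000/13680 = 52.03 MPa.
n = 147/52.03 = 2.825.

n = 2.83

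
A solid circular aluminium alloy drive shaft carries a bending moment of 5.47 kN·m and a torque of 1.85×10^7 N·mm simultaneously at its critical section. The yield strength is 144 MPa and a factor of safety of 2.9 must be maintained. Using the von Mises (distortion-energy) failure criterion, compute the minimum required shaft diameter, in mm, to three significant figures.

d = 151 mm

σ_allow = σ_y/n = 144/2.9 = 49.66 MPa.
For a solid shaft σ_b = 32M/(πd³) and τ = 16T/(πd³), so the von Mises stress is σ' = (16/πd³)·√(4M²+3T²).
√(4M²+3T²) = √(4×(5.470×10^6)² + 3×(1.850×10^7)²) = 3.386×10^7 N·mm.
d³ = 16×3.386×10^7/(π×49.66) = 3.473×10^6 mm³.
d = 151.4 mm.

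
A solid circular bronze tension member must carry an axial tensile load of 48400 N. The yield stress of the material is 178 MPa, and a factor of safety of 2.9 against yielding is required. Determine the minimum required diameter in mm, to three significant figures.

d = 31.7 mm

Allowable stress σ_allow = 178/2.9 = 61.38 MPa.
Required area A = F/σ_allow = 48400/61.38 = 788.5 mm².
A = πd²/4 → d = √(4A/π) = 31.69 mm.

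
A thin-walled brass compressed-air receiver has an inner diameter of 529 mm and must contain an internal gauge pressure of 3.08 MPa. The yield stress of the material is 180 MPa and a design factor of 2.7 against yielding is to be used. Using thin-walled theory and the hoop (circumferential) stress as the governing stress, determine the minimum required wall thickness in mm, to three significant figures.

t = 12.2 mm

σ_allow = 180/2.7 = 66.67 MPa.
Hoop stress σ_h = pD/(2t), so t = pD/(2σ_allow) = 3.08×529/(2×66.67) = 12.22 mm.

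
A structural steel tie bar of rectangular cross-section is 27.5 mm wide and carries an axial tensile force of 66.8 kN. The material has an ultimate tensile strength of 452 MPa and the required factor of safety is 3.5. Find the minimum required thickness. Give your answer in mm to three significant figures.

t = 18.8 mm

σ_allow = 452/3.5 = 129.1 MPa.
Required area A = F/σ_allow = 66800/129.1 = 517.3 mm².
t = A/w = 517.3/27.5 = 18.81 mm.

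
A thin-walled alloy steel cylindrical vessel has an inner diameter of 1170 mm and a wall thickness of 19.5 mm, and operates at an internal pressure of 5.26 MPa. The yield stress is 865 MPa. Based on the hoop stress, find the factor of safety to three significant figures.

n = 5.48

σ_h = pD/(2t) = 5.26×1170/(2×19.5) = 157.8 MPa.
n = 865/157.8 = 5.482.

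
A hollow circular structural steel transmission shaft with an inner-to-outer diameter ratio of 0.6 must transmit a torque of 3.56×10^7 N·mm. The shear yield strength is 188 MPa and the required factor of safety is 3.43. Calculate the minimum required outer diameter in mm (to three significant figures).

τ_allow = 188/3.43 = 54.81 MPa.
For a hollow shaft τ = 16T/[πd_o³(1−k⁴)] with k = 0.6, so 1−k⁴ = 0.8704.
d_o³ = 16T/[π τ_allow (1−k⁴)] = 16×3.5600×10^7/(π×54.81×0.8704) = 3.800×10^6 mm³.
d_o = 156.1 mm.

d_o = 156 mm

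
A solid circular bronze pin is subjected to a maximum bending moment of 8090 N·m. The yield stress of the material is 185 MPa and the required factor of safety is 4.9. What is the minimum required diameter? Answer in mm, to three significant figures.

d = 130 mm

σ_allow = 185/4.9 = 37.76 MPa.
For a solid circular section σ = 32M/(πd³), so d³ = 32M/(π σ_allow) = 32×8090000/(π×37.76) = 2.183×10^6 mm³.
d = 129.7 mm.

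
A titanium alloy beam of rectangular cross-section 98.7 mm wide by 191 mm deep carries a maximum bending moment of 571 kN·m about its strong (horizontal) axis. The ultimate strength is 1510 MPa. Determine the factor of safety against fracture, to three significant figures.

n = 1.59

Section modulus S = bh²/6 = 98.7×191²/6 = 600100 mm³.
σ = M/S = 5.7100×10^8/600100 = 951.5 MPa.
n = 1510/951.5 = 1.587.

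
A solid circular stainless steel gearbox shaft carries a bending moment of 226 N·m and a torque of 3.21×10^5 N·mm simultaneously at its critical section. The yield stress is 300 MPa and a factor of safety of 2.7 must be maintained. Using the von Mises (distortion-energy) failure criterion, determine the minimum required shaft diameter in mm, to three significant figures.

σ_allow = σ_y/n = 300/2.7 = 111.1 MPa.
For a solid shaft σ_b = 32M/(πd³) and τ = 16T/(πd³), so the von Mises stress is σ' = (16/πd³)·√(4M²+3T²).
√(4M²+3T²) = √(4×(226000)² + 3×(321000)²) = 716500 N·mm.
d³ = 16×716500/(π×111.1) = 32840 mm³.
d = 32.02 mm.

d = 32.0 mm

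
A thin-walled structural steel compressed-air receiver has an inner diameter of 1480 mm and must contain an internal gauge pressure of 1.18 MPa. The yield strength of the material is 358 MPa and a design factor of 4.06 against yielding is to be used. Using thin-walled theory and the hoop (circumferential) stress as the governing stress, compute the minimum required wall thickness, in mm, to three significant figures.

t = 9.90 mm

σ_allow = 358/4.06 = 88.18 MPa.
Hoop stress σ_h = pD/(2t), so t = pD/(2σ_allow) = 1.18×1480/(2×88.18) = 9.903 mm.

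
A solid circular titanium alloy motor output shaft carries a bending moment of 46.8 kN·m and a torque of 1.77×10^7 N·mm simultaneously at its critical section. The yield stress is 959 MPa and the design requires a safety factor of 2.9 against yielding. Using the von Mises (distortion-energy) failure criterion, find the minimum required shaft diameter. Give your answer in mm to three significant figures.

σ_allow = σ_y/n = 959/2.9 = 330.7 MPa.
For a solid shaft σ_b = 32M/(πd³) and τ = 16T/(πd³), so the von Mises stress is σ' = (16/πd³)·√(4M²+3T²).
√(4M²+3T²) = √(4×(4.680×10^7)² + 3×(1.770×10^7)²) = 9.849×10^7 N·mm.
d³ = 16×9.849×10^7/(π×330.7) = 1.517×10^6 mm³.
d = 114.9 mm.

d = 115 mm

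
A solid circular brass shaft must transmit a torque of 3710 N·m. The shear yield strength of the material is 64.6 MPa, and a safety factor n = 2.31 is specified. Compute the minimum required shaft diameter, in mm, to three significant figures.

Allowable shear stress τ_allow = 64.6/2.31 = 27.97 MPa.
For a solid shaft τ = 16T/(πd³), so d³ = 16T/(π τ_allow) = 16×3710000/(π×27.97) = 675700 mm³.
d = (675700)^(1/3) = 87.75 mm.

d = 87.7 mm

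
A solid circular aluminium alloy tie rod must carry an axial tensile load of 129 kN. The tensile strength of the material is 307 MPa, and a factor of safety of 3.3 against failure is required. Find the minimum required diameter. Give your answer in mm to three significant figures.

Allowable stress σ_allow = 307/3.3 = 93.03 MPa.
Required area A = F/σ_allow = 129000/93.03 = 1387 mm².
A = πd²/4 → d = √(4A/π) = 42.02 mm.

d = 42.0 mm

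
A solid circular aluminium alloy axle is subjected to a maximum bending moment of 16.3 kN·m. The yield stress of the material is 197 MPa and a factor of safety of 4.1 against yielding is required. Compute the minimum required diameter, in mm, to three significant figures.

σ_allow = 197/4.1 = 48.05 MPa.
For a solid circular section σ = 32M/(πd³), so d³ = 32M/(π σ_allow) = 32×1.6300×10^7/(π×48.05) = 3.455×10^6 mm³.
d = 151.2 mm.

d = 151 mm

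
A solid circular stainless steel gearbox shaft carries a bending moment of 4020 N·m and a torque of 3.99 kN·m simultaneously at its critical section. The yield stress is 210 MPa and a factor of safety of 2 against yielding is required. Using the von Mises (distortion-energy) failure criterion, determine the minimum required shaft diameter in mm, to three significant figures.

d = 80.1 mm

σ_allow = σ_y/n = 210/2 = 105.0 MPa.
For a solid shaft σ_b = 32M/(πd³) and τ = 16T/(πd³), so the von Mises stress is σ' = (16/πd³)·√(4M²+3T²).
√(4M²+3T²) = √(4×(4.020×10^6)² + 3×(3.990×10^6)²) = 1.060×10^7 N·mm.
d³ = 16×1.060×10^7/(π×105.0) = 514200 mm³.
d = 80.12 mm.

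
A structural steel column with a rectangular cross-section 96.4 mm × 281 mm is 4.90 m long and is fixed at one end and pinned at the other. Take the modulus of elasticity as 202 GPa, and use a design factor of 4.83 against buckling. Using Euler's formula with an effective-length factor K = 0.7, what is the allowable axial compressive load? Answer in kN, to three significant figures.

Buckling occurs about the weak axis: I_min = h·b³/12 = 281×96.4³/12 = 2.098×10^7 mm⁴ (b = 96.4 mm is the smaller dimension).
Effective length L_e = KL = 0.7×4.90 m = 3430 mm.
Euler critical load P_cr = π²EI/L_e² = π²×202000×2.098×10^7/3430² = 3.555×10^6 N.
P_allow = P_cr/n = 3.555×10^6/4.83 = 736000 N.

P_allow = 736 kN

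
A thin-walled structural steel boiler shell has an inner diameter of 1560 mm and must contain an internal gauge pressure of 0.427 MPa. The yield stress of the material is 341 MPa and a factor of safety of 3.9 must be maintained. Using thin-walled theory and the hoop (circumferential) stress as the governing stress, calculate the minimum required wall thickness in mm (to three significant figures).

t = 3.81 mm

σ_allow = 341/3.9 = 87.44 MPa.
Hoop stress σ_h = pD/(2t), so t = pD/(2σ_allow) = 0.427×1560/(2×87.44) = 3.809 mm.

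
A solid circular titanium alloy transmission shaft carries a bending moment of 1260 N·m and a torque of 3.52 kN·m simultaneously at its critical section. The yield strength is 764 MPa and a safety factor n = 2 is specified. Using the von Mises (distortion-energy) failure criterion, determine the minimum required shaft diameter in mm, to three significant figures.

σ_allow = σ_y/n = 764/2 = 382.0 MPa.
For a solid shaft σ_b = 32M/(πd³) and τ = 16T/(πd³), so the von Mises stress is σ' = (16/πd³)·√(4M²+3T²).
√(4M²+3T²) = √(4×(1.260×10^6)² + 3×(3.520×10^6)²) = 6.597×10^6 N·mm.
d³ = 16×6.597×10^6/(π×382.0) = 87950 mm³.
d = 44.47 mm.

d = 44.5 mm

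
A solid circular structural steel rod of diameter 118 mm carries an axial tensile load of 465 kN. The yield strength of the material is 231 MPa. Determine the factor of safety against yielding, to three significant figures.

A = πd²/4 = 10940 mm².
σ = F/A = 465000/10940 = 42.52 MPa.
n = 231/42.52 = 5.433.

n = 5.43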